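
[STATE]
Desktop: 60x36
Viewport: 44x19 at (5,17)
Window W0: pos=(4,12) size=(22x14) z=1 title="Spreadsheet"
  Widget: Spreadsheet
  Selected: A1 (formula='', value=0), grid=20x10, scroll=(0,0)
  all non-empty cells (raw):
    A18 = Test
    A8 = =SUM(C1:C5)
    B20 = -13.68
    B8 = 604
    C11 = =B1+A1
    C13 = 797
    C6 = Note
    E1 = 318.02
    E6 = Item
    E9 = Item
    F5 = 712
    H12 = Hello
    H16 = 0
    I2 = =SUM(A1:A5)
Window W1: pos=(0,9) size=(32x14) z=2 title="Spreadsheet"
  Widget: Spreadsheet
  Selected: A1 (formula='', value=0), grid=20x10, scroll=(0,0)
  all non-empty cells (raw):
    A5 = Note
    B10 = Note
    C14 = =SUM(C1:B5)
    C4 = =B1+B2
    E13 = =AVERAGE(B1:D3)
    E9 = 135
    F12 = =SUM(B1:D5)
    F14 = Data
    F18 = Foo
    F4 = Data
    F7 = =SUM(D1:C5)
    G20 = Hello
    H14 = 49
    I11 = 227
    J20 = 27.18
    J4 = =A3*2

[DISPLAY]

       0       0       0  ┃                 
       0       0       0  ┃                 
Note           0       0  ┃                 
       0       0       0  ┃                 
       0       0       0  ┃                 
━━━━━━━━━━━━━━━━━━━━━━━━━━┛                 
  6        0       0┃                       
  7        0       0┃                       
━━━━━━━━━━━━━━━━━━━━┛                       
                                            
                                            
                                            
                                            
                                            
                                            
                                            
                                            
                                            
                                            


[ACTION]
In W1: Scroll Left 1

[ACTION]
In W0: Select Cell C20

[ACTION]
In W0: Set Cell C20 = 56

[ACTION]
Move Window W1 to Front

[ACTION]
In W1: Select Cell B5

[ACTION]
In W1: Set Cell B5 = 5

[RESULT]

       0       0       0  ┃                 
       0       0       0  ┃                 
Note         [5]       0  ┃                 
       0       0       0  ┃                 
       0       0       0  ┃                 
━━━━━━━━━━━━━━━━━━━━━━━━━━┛                 
  6        0       0┃                       
  7        0       0┃                       
━━━━━━━━━━━━━━━━━━━━┛                       
                                            
                                            
                                            
                                            
                                            
                                            
                                            
                                            
                                            
                                            


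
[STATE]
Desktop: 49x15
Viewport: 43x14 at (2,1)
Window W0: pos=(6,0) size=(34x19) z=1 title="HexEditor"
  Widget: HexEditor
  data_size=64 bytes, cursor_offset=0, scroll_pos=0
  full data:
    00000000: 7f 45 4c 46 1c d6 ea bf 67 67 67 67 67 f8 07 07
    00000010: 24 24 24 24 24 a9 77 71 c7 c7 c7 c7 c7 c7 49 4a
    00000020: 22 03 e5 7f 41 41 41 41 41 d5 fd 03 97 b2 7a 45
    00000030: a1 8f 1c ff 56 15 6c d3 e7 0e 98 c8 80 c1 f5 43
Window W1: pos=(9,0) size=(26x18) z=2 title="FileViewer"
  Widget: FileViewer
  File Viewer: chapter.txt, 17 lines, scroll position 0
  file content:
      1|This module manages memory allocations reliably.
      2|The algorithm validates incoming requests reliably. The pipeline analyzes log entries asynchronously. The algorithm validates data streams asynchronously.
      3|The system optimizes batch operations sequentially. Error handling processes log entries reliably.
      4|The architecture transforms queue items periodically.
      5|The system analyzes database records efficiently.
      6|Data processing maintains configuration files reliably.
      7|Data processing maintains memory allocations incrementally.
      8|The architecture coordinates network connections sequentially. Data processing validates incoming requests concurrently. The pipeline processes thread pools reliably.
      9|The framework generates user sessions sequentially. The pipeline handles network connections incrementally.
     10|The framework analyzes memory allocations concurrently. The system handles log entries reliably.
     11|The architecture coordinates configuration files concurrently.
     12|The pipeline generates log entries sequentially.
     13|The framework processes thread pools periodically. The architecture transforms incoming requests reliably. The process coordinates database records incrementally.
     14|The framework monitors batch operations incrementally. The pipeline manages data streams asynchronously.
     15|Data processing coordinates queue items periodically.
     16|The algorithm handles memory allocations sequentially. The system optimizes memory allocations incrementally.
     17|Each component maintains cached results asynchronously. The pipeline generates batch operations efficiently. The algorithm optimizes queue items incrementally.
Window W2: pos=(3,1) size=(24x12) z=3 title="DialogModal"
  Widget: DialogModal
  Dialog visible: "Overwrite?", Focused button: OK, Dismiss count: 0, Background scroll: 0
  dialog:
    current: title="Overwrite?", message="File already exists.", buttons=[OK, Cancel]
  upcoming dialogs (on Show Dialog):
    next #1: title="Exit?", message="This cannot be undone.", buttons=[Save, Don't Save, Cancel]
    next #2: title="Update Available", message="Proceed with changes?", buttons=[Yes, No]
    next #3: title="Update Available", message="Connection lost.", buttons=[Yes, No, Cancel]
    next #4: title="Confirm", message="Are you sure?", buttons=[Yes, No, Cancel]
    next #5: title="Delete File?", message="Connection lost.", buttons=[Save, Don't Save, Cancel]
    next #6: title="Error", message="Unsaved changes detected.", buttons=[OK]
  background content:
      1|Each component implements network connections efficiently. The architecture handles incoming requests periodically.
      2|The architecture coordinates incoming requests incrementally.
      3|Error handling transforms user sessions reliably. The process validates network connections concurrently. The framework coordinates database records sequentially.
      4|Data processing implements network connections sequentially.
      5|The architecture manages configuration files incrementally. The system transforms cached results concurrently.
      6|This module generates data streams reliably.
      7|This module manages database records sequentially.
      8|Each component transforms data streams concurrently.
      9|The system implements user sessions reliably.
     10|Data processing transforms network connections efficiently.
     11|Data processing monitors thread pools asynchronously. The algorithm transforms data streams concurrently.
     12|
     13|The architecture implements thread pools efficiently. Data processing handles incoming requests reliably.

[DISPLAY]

 ┏━━━━━━━━━━━━━━━━━━━━━━┓       ┃    ┃     
 ┃ DialogModal          ┃───────┨────┨     
 ┠──────────────────────┨es mem▲┃ea b┃     
 ┃Each component impleme┃idates█┃77 7┃     
 ┃Th┌────────────────┐rd┃zes ba░┃41 4┃     
 ┃Er│   Overwrite?   │fo┃transf░┃6c d┃     
 ┃Da│File already exi│em┃es dat░┃    ┃     
 ┃Th│ [OK]  Cancel   │ag┃aintai░┃    ┃     
 ┃Th└────────────────┘s ┃aintai░┃    ┃     
 ┃This module manages da┃coordi░┃    ┃     
 ┃Each component transfo┃erates░┃    ┃     
 ┗━━━━━━━━━━━━━━━━━━━━━━┛lyzes ░┃    ┃     
    ┃  ┃The architecture coordi░┃    ┃     
    ┃  ┃The pipeline generates ░┃    ┃     


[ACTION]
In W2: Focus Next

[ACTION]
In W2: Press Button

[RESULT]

 ┏━━━━━━━━━━━━━━━━━━━━━━┓       ┃    ┃     
 ┃ DialogModal          ┃───────┨────┨     
 ┠──────────────────────┨es mem▲┃ea b┃     
 ┃Each component impleme┃idates█┃77 7┃     
 ┃The architecture coord┃zes ba░┃41 4┃     
 ┃Error handling transfo┃transf░┃6c d┃     
 ┃Data processing implem┃es dat░┃    ┃     
 ┃The architecture manag┃aintai░┃    ┃     
 ┃This module generates ┃aintai░┃    ┃     
 ┃This module manages da┃coordi░┃    ┃     
 ┃Each component transfo┃erates░┃    ┃     
 ┗━━━━━━━━━━━━━━━━━━━━━━┛lyzes ░┃    ┃     
    ┃  ┃The architecture coordi░┃    ┃     
    ┃  ┃The pipeline generates ░┃    ┃     


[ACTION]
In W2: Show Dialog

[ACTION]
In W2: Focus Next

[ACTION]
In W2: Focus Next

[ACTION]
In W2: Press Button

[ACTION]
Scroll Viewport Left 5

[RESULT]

   ┏━━━━━━━━━━━━━━━━━━━━━━┓       ┃    ┃   
   ┃ DialogModal          ┃───────┨────┨   
   ┠──────────────────────┨es mem▲┃ea b┃   
   ┃Each component impleme┃idates█┃77 7┃   
   ┃The architecture coord┃zes ba░┃41 4┃   
   ┃Error handling transfo┃transf░┃6c d┃   
   ┃Data processing implem┃es dat░┃    ┃   
   ┃The architecture manag┃aintai░┃    ┃   
   ┃This module generates ┃aintai░┃    ┃   
   ┃This module manages da┃coordi░┃    ┃   
   ┃Each component transfo┃erates░┃    ┃   
   ┗━━━━━━━━━━━━━━━━━━━━━━┛lyzes ░┃    ┃   
      ┃  ┃The architecture coordi░┃    ┃   
      ┃  ┃The pipeline generates ░┃    ┃   


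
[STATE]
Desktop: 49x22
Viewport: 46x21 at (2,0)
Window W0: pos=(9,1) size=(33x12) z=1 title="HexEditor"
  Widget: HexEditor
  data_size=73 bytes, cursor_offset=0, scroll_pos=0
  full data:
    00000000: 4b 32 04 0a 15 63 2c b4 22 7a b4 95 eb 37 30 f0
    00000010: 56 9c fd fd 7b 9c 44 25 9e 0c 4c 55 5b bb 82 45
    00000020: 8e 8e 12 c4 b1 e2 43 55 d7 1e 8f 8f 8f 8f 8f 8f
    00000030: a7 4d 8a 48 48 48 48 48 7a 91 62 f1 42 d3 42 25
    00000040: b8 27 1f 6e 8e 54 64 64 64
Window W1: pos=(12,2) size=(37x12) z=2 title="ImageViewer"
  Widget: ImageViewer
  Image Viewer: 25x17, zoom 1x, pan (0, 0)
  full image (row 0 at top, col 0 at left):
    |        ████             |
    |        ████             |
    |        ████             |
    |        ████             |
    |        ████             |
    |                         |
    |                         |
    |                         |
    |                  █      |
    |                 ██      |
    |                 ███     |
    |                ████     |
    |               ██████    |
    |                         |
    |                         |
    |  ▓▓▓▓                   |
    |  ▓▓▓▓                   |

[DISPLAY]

                                              
       ┏━━━━━━━━━━━━━━━━━━━━━━━━━━━━━━━┓      
       ┃ H┏━━━━━━━━━━━━━━━━━━━━━━━━━━━━━━━━━━━
       ┠──┃ ImageViewer                       
       ┃00┠───────────────────────────────────
       ┃00┃        ████                       
       ┃00┃        ████                       
       ┃00┃        ████                       
       ┃00┃        ████                       
       ┃  ┃        ████                       
       ┃  ┃                                   
       ┃  ┃                                   
       ┗━━┃                                   
          ┗━━━━━━━━━━━━━━━━━━━━━━━━━━━━━━━━━━━
                                              
                                              
                                              
                                              
                                              
                                              
                                              


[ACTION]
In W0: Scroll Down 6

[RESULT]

                                              
       ┏━━━━━━━━━━━━━━━━━━━━━━━━━━━━━━━┓      
       ┃ H┏━━━━━━━━━━━━━━━━━━━━━━━━━━━━━━━━━━━
       ┠──┃ ImageViewer                       
       ┃00┠───────────────────────────────────
       ┃  ┃        ████                       
       ┃  ┃        ████                       
       ┃  ┃        ████                       
       ┃  ┃        ████                       
       ┃  ┃        ████                       
       ┃  ┃                                   
       ┃  ┃                                   
       ┗━━┃                                   
          ┗━━━━━━━━━━━━━━━━━━━━━━━━━━━━━━━━━━━
                                              
                                              
                                              
                                              
                                              
                                              
                                              


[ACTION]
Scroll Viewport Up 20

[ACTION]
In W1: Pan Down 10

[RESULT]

                                              
       ┏━━━━━━━━━━━━━━━━━━━━━━━━━━━━━━━┓      
       ┃ H┏━━━━━━━━━━━━━━━━━━━━━━━━━━━━━━━━━━━
       ┠──┃ ImageViewer                       
       ┃00┠───────────────────────────────────
       ┃  ┃                 ███               
       ┃  ┃                ████               
       ┃  ┃               ██████              
       ┃  ┃                                   
       ┃  ┃                                   
       ┃  ┃  ▓▓▓▓                             
       ┃  ┃  ▓▓▓▓                             
       ┗━━┃                                   
          ┗━━━━━━━━━━━━━━━━━━━━━━━━━━━━━━━━━━━
                                              
                                              
                                              
                                              
                                              
                                              
                                              


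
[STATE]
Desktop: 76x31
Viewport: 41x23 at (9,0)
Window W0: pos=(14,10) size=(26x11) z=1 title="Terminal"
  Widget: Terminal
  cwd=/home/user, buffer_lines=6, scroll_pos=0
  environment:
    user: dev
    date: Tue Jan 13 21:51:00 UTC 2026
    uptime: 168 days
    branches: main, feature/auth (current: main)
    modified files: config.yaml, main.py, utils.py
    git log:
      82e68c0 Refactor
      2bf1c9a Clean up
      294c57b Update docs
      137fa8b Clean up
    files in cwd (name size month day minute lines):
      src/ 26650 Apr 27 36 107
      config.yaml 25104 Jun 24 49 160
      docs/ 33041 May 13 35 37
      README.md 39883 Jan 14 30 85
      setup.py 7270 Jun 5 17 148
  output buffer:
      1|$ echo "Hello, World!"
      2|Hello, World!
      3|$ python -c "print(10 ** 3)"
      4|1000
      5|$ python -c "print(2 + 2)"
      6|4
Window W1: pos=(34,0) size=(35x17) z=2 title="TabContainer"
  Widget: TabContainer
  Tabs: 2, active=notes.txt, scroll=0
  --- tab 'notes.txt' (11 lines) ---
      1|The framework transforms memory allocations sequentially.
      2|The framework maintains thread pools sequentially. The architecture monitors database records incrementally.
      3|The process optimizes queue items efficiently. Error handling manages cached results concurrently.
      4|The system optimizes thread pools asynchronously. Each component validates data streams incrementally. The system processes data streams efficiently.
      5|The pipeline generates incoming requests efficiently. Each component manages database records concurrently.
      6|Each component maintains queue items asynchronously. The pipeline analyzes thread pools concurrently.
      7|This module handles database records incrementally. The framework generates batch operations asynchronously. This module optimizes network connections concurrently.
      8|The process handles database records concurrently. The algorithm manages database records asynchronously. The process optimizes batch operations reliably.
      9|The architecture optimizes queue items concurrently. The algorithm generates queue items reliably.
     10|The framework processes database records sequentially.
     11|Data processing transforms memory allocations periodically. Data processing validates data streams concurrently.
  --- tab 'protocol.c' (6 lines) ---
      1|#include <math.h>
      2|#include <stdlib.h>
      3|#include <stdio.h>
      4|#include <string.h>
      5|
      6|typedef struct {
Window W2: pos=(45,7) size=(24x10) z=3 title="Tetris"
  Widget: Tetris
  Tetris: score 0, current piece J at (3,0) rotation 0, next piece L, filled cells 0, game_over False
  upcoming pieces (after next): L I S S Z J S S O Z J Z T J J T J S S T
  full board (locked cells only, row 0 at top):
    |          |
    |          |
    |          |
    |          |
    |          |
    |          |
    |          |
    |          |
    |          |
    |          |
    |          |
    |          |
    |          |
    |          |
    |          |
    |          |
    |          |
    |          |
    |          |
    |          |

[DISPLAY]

                         ┏━━━━━━━━━━━━━━━
                         ┃ TabContainer  
                         ┠───────────────
                         ┃[notes.txt]│ pr
                         ┃───────────────
                         ┃The framework t
                         ┃The framework m
                         ┃The proces┏━━━━
                         ┃The system┃ Tet
                         ┃The pipeli┠────
     ┏━━━━━━━━━━━━━━━━━━━┃Each compo┃    
     ┃ Terminal          ┃This modul┃    
     ┠───────────────────┃The proces┃    
     ┃$ echo "Hello, Worl┃The archit┃    
     ┃Hello, World!      ┃The framew┃    
     ┃$ python -c "print(┃Data proce┃    
     ┃1000               ┗━━━━━━━━━━┗━━━━
     ┃$ python -c "print(2 + 2┃          
     ┃4                       ┃          
     ┃$ █                     ┃          
     ┗━━━━━━━━━━━━━━━━━━━━━━━━┛          
                                         
                                         


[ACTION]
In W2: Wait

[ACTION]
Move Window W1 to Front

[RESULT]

                         ┏━━━━━━━━━━━━━━━
                         ┃ TabContainer  
                         ┠───────────────
                         ┃[notes.txt]│ pr
                         ┃───────────────
                         ┃The framework t
                         ┃The framework m
                         ┃The process opt
                         ┃The system opti
                         ┃The pipeline ge
     ┏━━━━━━━━━━━━━━━━━━━┃Each component 
     ┃ Terminal          ┃This module han
     ┠───────────────────┃The process han
     ┃$ echo "Hello, Worl┃The architectur
     ┃Hello, World!      ┃The framework p
     ┃$ python -c "print(┃Data processing
     ┃1000               ┗━━━━━━━━━━━━━━━
     ┃$ python -c "print(2 + 2┃          
     ┃4                       ┃          
     ┃$ █                     ┃          
     ┗━━━━━━━━━━━━━━━━━━━━━━━━┛          
                                         
                                         


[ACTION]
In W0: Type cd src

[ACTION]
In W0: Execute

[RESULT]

                         ┏━━━━━━━━━━━━━━━
                         ┃ TabContainer  
                         ┠───────────────
                         ┃[notes.txt]│ pr
                         ┃───────────────
                         ┃The framework t
                         ┃The framework m
                         ┃The process opt
                         ┃The system opti
                         ┃The pipeline ge
     ┏━━━━━━━━━━━━━━━━━━━┃Each component 
     ┃ Terminal          ┃This module han
     ┠───────────────────┃The process han
     ┃$ python -c "print(┃The architectur
     ┃1000               ┃The framework p
     ┃$ python -c "print(┃Data processing
     ┃4                  ┗━━━━━━━━━━━━━━━
     ┃$ cd src                ┃          
     ┃                        ┃          
     ┃$ █                     ┃          
     ┗━━━━━━━━━━━━━━━━━━━━━━━━┛          
                                         
                                         


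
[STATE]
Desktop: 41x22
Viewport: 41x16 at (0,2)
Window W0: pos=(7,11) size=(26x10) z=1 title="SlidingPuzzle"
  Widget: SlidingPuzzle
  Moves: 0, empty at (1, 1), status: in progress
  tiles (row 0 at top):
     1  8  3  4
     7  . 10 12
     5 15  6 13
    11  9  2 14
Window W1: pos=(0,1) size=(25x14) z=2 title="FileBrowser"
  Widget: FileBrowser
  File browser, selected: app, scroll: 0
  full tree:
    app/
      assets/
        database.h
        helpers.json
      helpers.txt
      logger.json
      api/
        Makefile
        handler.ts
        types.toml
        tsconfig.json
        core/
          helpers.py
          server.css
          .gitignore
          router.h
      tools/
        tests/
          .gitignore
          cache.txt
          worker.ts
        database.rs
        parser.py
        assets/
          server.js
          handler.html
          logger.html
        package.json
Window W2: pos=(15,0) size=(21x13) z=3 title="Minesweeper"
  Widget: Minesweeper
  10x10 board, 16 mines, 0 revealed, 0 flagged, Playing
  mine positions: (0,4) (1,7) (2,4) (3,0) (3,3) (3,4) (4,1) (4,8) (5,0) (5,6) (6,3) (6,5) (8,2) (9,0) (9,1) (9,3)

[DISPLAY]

┃ FileBrowser  ┠───────────────────┨     
┠──────────────┃■■■■■■■■■■         ┃     
┃> [-] app/    ┃■■■■■■■■■■         ┃     
┃    [+] assets┃■■■■■■■■■■         ┃     
┃    helpers.tx┃■■■■■■■■■■         ┃     
┃    logger.jso┃■■■■■■■■■■         ┃     
┃    [+] api/  ┃■■■■■■■■■■         ┃     
┃    [+] tools/┃■■■■■■■■■■         ┃     
┃              ┃■■■■■■■■■■         ┃     
┃              ┃■■■■■■■■■■         ┃     
┃              ┗━━━━━━━━━━━━━━━━━━━┛     
┃                       ┃───────┨        
┗━━━━━━━━━━━━━━━━━━━━━━━┛───┐   ┃        
       ┃│  1 │  8 │  3 │  4 │   ┃        
       ┃├────┼────┼────┼────┤   ┃        
       ┃│  7 │    │ 10 │ 12 │   ┃        


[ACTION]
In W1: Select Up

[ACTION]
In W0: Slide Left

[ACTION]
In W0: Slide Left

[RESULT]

┃ FileBrowser  ┠───────────────────┨     
┠──────────────┃■■■■■■■■■■         ┃     
┃> [-] app/    ┃■■■■■■■■■■         ┃     
┃    [+] assets┃■■■■■■■■■■         ┃     
┃    helpers.tx┃■■■■■■■■■■         ┃     
┃    logger.jso┃■■■■■■■■■■         ┃     
┃    [+] api/  ┃■■■■■■■■■■         ┃     
┃    [+] tools/┃■■■■■■■■■■         ┃     
┃              ┃■■■■■■■■■■         ┃     
┃              ┃■■■■■■■■■■         ┃     
┃              ┗━━━━━━━━━━━━━━━━━━━┛     
┃                       ┃───────┨        
┗━━━━━━━━━━━━━━━━━━━━━━━┛───┐   ┃        
       ┃│  1 │  8 │  3 │  4 │   ┃        
       ┃├────┼────┼────┼────┤   ┃        
       ┃│  7 │ 10 │ 12 │    │   ┃        


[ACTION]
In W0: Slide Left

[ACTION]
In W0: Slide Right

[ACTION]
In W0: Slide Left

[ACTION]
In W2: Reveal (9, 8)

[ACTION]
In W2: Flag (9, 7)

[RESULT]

┃ FileBrowser  ┠───────────────────┨     
┠──────────────┃■■■■■■■■■■         ┃     
┃> [-] app/    ┃■■■■■■■■■■         ┃     
┃    [+] assets┃■■■■■■■■■■         ┃     
┃    helpers.tx┃■■■■■■■■■■         ┃     
┃    logger.jso┃■■■■■■■■■■         ┃     
┃    [+] api/  ┃■■■■■■■211         ┃     
┃    [+] tools/┃■■■■■■21           ┃     
┃              ┃■■■■211            ┃     
┃              ┃■■■■1              ┃     
┃              ┗━━━━━━━━━━━━━━━━━━━┛     
┃                       ┃───────┨        
┗━━━━━━━━━━━━━━━━━━━━━━━┛───┐   ┃        
       ┃│  1 │  8 │  3 │  4 │   ┃        
       ┃├────┼────┼────┼────┤   ┃        
       ┃│  7 │ 10 │ 12 │    │   ┃        


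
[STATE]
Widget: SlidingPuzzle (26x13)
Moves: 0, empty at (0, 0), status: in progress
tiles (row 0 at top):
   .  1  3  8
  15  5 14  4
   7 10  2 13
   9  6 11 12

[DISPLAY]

┌────┬────┬────┬────┐     
│    │  1 │  3 │  8 │     
├────┼────┼────┼────┤     
│ 15 │  5 │ 14 │  4 │     
├────┼────┼────┼────┤     
│  7 │ 10 │  2 │ 13 │     
├────┼────┼────┼────┤     
│  9 │  6 │ 11 │ 12 │     
└────┴────┴────┴────┘     
Moves: 0                  
                          
                          
                          


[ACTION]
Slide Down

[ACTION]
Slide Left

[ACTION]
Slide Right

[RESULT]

┌────┬────┬────┬────┐     
│    │  1 │  3 │  8 │     
├────┼────┼────┼────┤     
│ 15 │  5 │ 14 │  4 │     
├────┼────┼────┼────┤     
│  7 │ 10 │  2 │ 13 │     
├────┼────┼────┼────┤     
│  9 │  6 │ 11 │ 12 │     
└────┴────┴────┴────┘     
Moves: 2                  
                          
                          
                          


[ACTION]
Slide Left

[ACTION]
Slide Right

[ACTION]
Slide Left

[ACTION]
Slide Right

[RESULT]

┌────┬────┬────┬────┐     
│    │  1 │  3 │  8 │     
├────┼────┼────┼────┤     
│ 15 │  5 │ 14 │  4 │     
├────┼────┼────┼────┤     
│  7 │ 10 │  2 │ 13 │     
├────┼────┼────┼────┤     
│  9 │  6 │ 11 │ 12 │     
└────┴────┴────┴────┘     
Moves: 6                  
                          
                          
                          


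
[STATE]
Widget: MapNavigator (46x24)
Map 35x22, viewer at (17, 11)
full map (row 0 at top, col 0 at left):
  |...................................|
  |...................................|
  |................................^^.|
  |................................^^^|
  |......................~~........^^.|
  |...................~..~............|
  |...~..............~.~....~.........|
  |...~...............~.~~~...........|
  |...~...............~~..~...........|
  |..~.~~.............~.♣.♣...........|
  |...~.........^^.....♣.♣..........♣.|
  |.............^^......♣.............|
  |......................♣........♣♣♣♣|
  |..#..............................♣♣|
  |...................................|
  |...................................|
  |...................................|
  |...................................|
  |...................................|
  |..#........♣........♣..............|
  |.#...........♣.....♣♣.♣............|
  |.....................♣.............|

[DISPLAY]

                                              
      ...................................     
      ...................................     
      ................................^^.     
      ................................^^^     
      ......................~~........^^.     
      ...................~..~............     
      ...~..............~.~....~.........     
      ...~...............~.~~~...........     
      ...~...............~~..~...........     
      ..~.~~.............~.♣.♣...........     
      ...~.........^^.....♣.♣..........♣.     
      .............^^..@...♣.............     
      ......................♣........♣♣♣♣     
      ..#..............................♣♣     
      ...................................     
      ...................................     
      ...................................     
      ...................................     
      ...................................     
      ..#........♣........♣..............     
      .#...........♣.....♣♣.♣............     
      .....................♣.............     
                                              


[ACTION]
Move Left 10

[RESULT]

                                              
                ..............................
                ..............................
                ..............................
                ..............................
                ......................~~......
                ...................~..~.......
                ...~..............~.~....~....
                ...~...............~.~~~......
                ...~...............~~..~......
                ..~.~~.............~.♣.♣......
                ...~.........^^.....♣.♣.......
                .......@.....^^......♣........
                ......................♣.......
                ..#...........................
                ..............................
                ..............................
                ..............................
                ..............................
                ..............................
                ..#........♣........♣.........
                .#...........♣.....♣♣.♣.......
                .....................♣........
                                              


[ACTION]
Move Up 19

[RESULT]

                                              
                                              
                                              
                                              
                                              
                                              
                                              
                                              
                                              
                                              
                                              
                                              
                .......@......................
                ..............................
                ..............................
                ..............................
                ......................~~......
                ...................~..~.......
                ...~..............~.~....~....
                ...~...............~.~~~......
                ...~...............~~..~......
                ..~.~~.............~.♣.♣......
                ...~.........^^.....♣.♣.......
                .............^^......♣........


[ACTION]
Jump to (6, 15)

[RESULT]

                 .............................
                 ......................~~.....
                 ...................~..~......
                 ...~..............~.~....~...
                 ...~...............~.~~~.....
                 ...~...............~~..~.....
                 ..~.~~.............~.♣.♣.....
                 ...~.........^^.....♣.♣......
                 .............^^......♣.......
                 ......................♣......
                 ..#..........................
                 .............................
                 ......@......................
                 .............................
                 .............................
                 .............................
                 ..#........♣........♣........
                 .#...........♣.....♣♣.♣......
                 .....................♣.......
                                              
                                              
                                              
                                              
                                              


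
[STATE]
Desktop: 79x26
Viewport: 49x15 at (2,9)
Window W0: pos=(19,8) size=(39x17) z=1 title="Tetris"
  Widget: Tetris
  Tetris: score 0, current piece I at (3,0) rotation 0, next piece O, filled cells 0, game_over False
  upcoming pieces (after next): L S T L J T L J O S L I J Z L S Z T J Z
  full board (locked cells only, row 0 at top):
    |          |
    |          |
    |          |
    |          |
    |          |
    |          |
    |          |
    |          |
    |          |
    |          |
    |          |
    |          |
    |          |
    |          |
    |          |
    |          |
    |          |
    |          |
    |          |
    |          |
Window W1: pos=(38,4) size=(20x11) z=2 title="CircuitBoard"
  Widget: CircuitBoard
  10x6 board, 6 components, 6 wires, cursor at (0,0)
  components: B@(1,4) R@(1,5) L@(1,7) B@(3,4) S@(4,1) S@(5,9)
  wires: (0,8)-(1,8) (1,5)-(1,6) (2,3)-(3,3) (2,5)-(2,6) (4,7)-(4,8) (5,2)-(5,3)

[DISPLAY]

                 ┃ Tetris           ┃            
                 ┠──────────────────┃1           
                 ┃          │Next:  ┃            
                 ┃          │▓▓     ┃2           
                 ┃          │▓▓     ┃            
                 ┃          │       ┗━━━━━━━━━━━━
                 ┃          │                    
                 ┃          │                    
                 ┃          │Score:              
                 ┃          │0                   
                 ┃          │                    
                 ┃          │                    
                 ┃          │                    
                 ┃          │                    
                 ┃          │                    


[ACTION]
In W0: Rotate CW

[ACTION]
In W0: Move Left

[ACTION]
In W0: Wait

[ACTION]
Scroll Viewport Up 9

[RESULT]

                                                 
                                                 
                                                 
                                                 
                                    ┏━━━━━━━━━━━━
                                    ┃ CircuitBoar
                                    ┠────────────
                                    ┃   0 1 2 3 4
                 ┏━━━━━━━━━━━━━━━━━━┃0  [.]      
                 ┃ Tetris           ┃            
                 ┠──────────────────┃1           
                 ┃          │Next:  ┃            
                 ┃          │▓▓     ┃2           
                 ┃          │▓▓     ┃            
                 ┃          │       ┗━━━━━━━━━━━━


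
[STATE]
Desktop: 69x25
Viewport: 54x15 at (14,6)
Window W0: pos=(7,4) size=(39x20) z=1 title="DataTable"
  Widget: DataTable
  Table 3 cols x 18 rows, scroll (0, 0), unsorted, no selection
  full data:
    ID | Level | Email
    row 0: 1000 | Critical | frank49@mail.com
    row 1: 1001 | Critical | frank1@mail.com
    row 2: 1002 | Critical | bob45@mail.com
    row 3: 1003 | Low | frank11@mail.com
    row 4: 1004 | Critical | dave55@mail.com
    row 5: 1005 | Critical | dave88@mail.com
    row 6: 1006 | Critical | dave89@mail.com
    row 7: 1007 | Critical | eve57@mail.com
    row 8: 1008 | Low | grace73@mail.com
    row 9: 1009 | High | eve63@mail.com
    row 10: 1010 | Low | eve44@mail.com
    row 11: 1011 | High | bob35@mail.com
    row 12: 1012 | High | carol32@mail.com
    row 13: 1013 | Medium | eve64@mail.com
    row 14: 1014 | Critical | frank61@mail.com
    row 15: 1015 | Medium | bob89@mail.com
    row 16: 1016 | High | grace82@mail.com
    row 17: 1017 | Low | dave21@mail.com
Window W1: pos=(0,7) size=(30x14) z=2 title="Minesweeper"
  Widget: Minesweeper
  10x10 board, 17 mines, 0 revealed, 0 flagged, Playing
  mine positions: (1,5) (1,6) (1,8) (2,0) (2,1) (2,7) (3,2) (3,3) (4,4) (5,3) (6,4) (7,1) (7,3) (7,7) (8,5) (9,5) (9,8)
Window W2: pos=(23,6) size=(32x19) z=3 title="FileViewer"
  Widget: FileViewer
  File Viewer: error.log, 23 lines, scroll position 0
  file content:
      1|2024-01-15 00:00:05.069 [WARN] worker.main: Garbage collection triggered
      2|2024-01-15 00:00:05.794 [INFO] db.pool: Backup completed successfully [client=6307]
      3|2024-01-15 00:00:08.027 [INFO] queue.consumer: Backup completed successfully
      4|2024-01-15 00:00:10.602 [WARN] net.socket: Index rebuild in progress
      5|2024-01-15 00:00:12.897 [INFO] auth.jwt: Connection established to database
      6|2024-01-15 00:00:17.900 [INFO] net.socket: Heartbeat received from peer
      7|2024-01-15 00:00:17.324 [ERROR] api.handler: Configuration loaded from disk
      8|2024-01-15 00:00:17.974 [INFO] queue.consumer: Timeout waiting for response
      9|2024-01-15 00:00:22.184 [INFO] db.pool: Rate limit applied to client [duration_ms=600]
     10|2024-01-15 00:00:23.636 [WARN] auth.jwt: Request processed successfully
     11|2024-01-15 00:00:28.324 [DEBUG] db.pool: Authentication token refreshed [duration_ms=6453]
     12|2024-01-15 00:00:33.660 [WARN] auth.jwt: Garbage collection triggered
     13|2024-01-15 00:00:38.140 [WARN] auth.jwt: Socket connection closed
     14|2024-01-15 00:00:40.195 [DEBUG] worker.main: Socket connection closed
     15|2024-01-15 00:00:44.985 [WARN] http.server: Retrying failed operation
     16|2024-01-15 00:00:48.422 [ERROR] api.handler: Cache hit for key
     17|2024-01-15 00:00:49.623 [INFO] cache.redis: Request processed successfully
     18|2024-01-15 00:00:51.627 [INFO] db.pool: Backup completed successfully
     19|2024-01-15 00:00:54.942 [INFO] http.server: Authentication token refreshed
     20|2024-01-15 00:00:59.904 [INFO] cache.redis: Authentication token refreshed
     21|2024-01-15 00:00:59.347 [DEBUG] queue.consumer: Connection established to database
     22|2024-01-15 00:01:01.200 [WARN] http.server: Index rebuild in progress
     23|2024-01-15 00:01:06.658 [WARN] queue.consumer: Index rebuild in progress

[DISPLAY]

─────────┏━━━━━━━━━━━━━━━━━━━━━━━━━━━━━━┓             
━━━━━━━━━┃ FileViewer                   ┃             
         ┠──────────────────────────────┨             
─────────┃2024-01-15 00:00:05.069 [WARN▲┃             
         ┃2024-01-15 00:00:05.794 [INFO█┃             
         ┃2024-01-15 00:00:08.027 [INFO░┃             
         ┃2024-01-15 00:00:10.602 [WARN░┃             
         ┃2024-01-15 00:00:12.897 [INFO░┃             
         ┃2024-01-15 00:00:17.900 [INFO░┃             
         ┃2024-01-15 00:00:17.324 [ERRO░┃             
         ┃2024-01-15 00:00:17.974 [INFO░┃             
         ┃2024-01-15 00:00:22.184 [INFO░┃             
         ┃2024-01-15 00:00:23.636 [WARN░┃             
         ┃2024-01-15 00:00:28.324 [DEBU░┃             
━━━━━━━━━┃2024-01-15 00:00:33.660 [WARN░┃             


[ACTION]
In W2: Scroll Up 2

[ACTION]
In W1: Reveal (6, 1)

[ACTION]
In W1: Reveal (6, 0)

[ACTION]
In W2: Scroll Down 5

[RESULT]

─────────┏━━━━━━━━━━━━━━━━━━━━━━━━━━━━━━┓             
━━━━━━━━━┃ FileViewer                   ┃             
         ┠──────────────────────────────┨             
─────────┃2024-01-15 00:00:17.900 [INFO▲┃             
         ┃2024-01-15 00:00:17.324 [ERRO░┃             
         ┃2024-01-15 00:00:17.974 [INFO░┃             
         ┃2024-01-15 00:00:22.184 [INFO░┃             
         ┃2024-01-15 00:00:23.636 [WARN░┃             
         ┃2024-01-15 00:00:28.324 [DEBU░┃             
         ┃2024-01-15 00:00:33.660 [WARN░┃             
         ┃2024-01-15 00:00:38.140 [WARN░┃             
         ┃2024-01-15 00:00:40.195 [DEBU░┃             
         ┃2024-01-15 00:00:44.985 [WARN█┃             
         ┃2024-01-15 00:00:48.422 [ERRO░┃             
━━━━━━━━━┃2024-01-15 00:00:49.623 [INFO░┃             


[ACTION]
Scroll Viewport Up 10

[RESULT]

                                                      
                                                      
                                                      
                                                      
━━━━━━━━━━━━━━━━━━━━━━━━━━━━━━━┓                      
able                           ┃                      
─────────┏━━━━━━━━━━━━━━━━━━━━━━━━━━━━━━┓             
━━━━━━━━━┃ FileViewer                   ┃             
         ┠──────────────────────────────┨             
─────────┃2024-01-15 00:00:17.900 [INFO▲┃             
         ┃2024-01-15 00:00:17.324 [ERRO░┃             
         ┃2024-01-15 00:00:17.974 [INFO░┃             
         ┃2024-01-15 00:00:22.184 [INFO░┃             
         ┃2024-01-15 00:00:23.636 [WARN░┃             
         ┃2024-01-15 00:00:28.324 [DEBU░┃             
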